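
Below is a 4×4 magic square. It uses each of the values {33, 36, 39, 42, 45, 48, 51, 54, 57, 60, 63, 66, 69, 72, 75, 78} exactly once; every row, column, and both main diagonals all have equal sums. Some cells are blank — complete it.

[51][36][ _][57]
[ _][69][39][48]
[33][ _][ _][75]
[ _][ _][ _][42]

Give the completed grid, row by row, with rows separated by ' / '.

The 16 entries sum to 888, so each line sums to 888/4 = 222.
Row 1: 51 + 36 + 57 + ? = 222, so (1,3) = 78.
Row 2: 69 + 39 + 48 + ? = 222, so (2,1) = 66.
From column 1, 222 − (51 + 66 + 33) gives (4,1) = 72.
Using main diagonal: 51 + 69 + 42 + ? → (3,3) = 222 − 162 = 60.
Anti-diagonal: 57 + 39 + 72 + ? = 222, so (3,2) = 54.
Column 2: 36 + 69 + 54 + ? = 222, so (4,2) = 63.
Using column 3: 78 + 39 + 60 + ? → (4,3) = 222 − 177 = 45.

51 36 78 57 / 66 69 39 48 / 33 54 60 75 / 72 63 45 42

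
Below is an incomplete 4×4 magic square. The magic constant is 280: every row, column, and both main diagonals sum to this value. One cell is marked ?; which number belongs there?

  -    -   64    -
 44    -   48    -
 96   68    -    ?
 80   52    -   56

40

Row 4: 80 + 52 + 56 + ? = 280, so (4,3) = 92.
Column 1 must total 280; the given cells sum to 220, so (1,1) = 60.
Column 3 needs 280; the known cells sum to 204, so (3,3) = 76.
The remaining cell in main diagonal is (2,2) = 280 − 192 = 88.
Anti-diagonal: 48 + 68 + 80 + ? = 280, so (1,4) = 84.
Row 1 needs 280; the known cells sum to 208, so (1,2) = 72.
Row 2 needs 280; the known cells sum to 180, so (2,4) = 100.
Row 3 needs 280; the known cells sum to 240, so (3,4) = 40.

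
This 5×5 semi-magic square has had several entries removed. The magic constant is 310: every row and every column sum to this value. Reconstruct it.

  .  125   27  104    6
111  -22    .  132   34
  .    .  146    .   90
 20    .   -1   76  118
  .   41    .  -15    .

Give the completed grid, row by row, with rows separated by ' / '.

48 125 27 104 6 / 111 -22 55 132 34 / -8 69 146 13 90 / 20 97 -1 76 118 / 139 41 83 -15 62

Using row 1: 125 + 27 + 104 + 6 + ? → (1,1) = 310 − 262 = 48.
Row 2 must total 310; the given cells sum to 255, so (2,3) = 55.
The remaining cell in row 4 is (4,2) = 310 − 213 = 97.
Using column 2: 125 + (-22) + 97 + 41 + ? → (3,2) = 310 − 241 = 69.
Column 3 must total 310; the given cells sum to 227, so (5,3) = 83.
The remaining cell in column 4 is (3,4) = 310 − 297 = 13.
Column 5 needs 310; the known cells sum to 248, so (5,5) = 62.
From row 3, 310 − (69 + 146 + 13 + 90) gives (3,1) = -8.
Row 5 must total 310; the given cells sum to 171, so (5,1) = 139.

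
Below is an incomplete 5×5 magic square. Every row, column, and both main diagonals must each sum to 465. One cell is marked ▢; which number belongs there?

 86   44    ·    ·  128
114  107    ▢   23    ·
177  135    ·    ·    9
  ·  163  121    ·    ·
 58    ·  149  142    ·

Column 1 needs 465; the known cells sum to 435, so (4,1) = 30.
Column 2 must total 465; the given cells sum to 449, so (5,2) = 16.
Anti-diagonal: 128 + 23 + 163 + 58 + ? = 465, so (3,3) = 93.
Row 3: 177 + 135 + 93 + 9 + ? = 465, so (3,4) = 51.
The remaining cell in row 5 is (5,5) = 465 − 365 = 100.
The remaining cell in main diagonal is (4,4) = 465 − 386 = 79.
From row 4, 465 − (30 + 163 + 121 + 79) gives (4,5) = 72.
Using column 4: 23 + 51 + 79 + 142 + ? → (1,4) = 465 − 295 = 170.
Using column 5: 128 + 9 + 72 + 100 + ? → (2,5) = 465 − 309 = 156.
Row 1: 86 + 44 + 170 + 128 + ? = 465, so (1,3) = 37.
Using row 2: 114 + 107 + 23 + 156 + ? → (2,3) = 465 − 400 = 65.

65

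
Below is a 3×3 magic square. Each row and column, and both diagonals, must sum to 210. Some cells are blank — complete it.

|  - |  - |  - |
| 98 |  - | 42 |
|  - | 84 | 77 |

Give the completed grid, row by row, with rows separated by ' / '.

From row 2, 210 − (98 + 42) gives (2,2) = 70.
Row 3 needs 210; the known cells sum to 161, so (3,1) = 49.
From column 1, 210 − (98 + 49) gives (1,1) = 63.
Column 2 must total 210; the given cells sum to 154, so (1,2) = 56.
The remaining cell in column 3 is (1,3) = 210 − 119 = 91.

63 56 91 / 98 70 42 / 49 84 77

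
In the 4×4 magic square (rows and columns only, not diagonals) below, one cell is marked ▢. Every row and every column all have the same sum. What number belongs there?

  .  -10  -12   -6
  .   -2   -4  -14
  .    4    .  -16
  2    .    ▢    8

-18

Column 4 is complete and sums to -28; that is the magic constant.
Using row 1: -10 + (-12) + (-6) + ? → (1,1) = -28 − (-28) = 0.
Using row 2: -2 + (-4) + (-14) + ? → (2,1) = -28 − (-20) = -8.
Column 1: 0 + (-8) + 2 + ? = -28, so (3,1) = -22.
Column 2: -10 + (-2) + 4 + ? = -28, so (4,2) = -20.
Row 3: -22 + 4 + (-16) + ? = -28, so (3,3) = 6.
From row 4, -28 − (2 + (-20) + 8) gives (4,3) = -18.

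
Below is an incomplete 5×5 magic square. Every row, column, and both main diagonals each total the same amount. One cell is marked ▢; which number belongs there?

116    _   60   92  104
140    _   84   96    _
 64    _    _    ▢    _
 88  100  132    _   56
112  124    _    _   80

120

Column 1 is complete and sums to 520; that is the magic constant.
Using row 1: 116 + 60 + 92 + 104 + ? → (1,2) = 520 − 372 = 148.
Row 4 needs 520; the known cells sum to 376, so (4,4) = 144.
Anti-diagonal: 104 + 96 + 100 + 112 + ? = 520, so (3,3) = 108.
The remaining cell in column 3 is (5,3) = 520 − 384 = 136.
Main diagonal must total 520; the given cells sum to 448, so (2,2) = 72.
From row 2, 520 − (140 + 72 + 84 + 96) gives (2,5) = 128.
The remaining cell in row 5 is (5,4) = 520 − 452 = 68.
From column 2, 520 − (148 + 72 + 100 + 124) gives (3,2) = 76.
Column 4 must total 520; the given cells sum to 400, so (3,4) = 120.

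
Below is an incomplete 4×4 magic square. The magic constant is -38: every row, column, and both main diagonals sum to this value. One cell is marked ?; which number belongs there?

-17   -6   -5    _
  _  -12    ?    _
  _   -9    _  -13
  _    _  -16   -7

-15

The remaining cell in row 1 is (1,4) = -38 − (-28) = -10.
Column 2 must total -38; the given cells sum to -27, so (4,2) = -11.
Column 4: -10 + (-13) + (-7) + ? = -38, so (2,4) = -8.
The remaining cell in main diagonal is (3,3) = -38 − (-36) = -2.
Row 3 needs -38; the known cells sum to -24, so (3,1) = -14.
From row 4, -38 − (-11 + (-16) + (-7)) gives (4,1) = -4.
The remaining cell in column 1 is (2,1) = -38 − (-35) = -3.
The remaining cell in column 3 is (2,3) = -38 − (-23) = -15.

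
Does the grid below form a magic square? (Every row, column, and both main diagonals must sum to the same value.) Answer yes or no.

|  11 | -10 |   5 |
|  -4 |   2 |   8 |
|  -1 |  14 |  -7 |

Row 1: 11 + (-10) + 5 = 6.
Row 2: -4 + 2 + 8 = 6.
Row 3: -1 + 14 + (-7) = 6.
Column 1: 11 + (-4) + (-1) = 6.
Column 2: -10 + 2 + 14 = 6.
Column 3: 5 + 8 + (-7) = 6.
Main diagonal: 11 + 2 + (-7) = 6.
Anti-diagonal: 5 + 2 + (-1) = 6.
All lines sum to 6.

Yes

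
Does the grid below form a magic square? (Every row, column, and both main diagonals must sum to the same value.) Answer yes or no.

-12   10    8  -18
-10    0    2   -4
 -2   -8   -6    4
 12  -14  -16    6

Row 1: -12 + 10 + 8 + (-18) = -12.
Row 2: -10 + 0 + 2 + (-4) = -12.
Row 3: -2 + (-8) + (-6) + 4 = -12.
Row 4: 12 + (-14) + (-16) + 6 = -12.
Column 1: -12 + (-10) + (-2) + 12 = -12.
Column 2: 10 + 0 + (-8) + (-14) = -12.
Column 3: 8 + 2 + (-6) + (-16) = -12.
Column 4: -18 + (-4) + 4 + 6 = -12.
Main diagonal: -12 + 0 + (-6) + 6 = -12.
Anti-diagonal: -18 + 2 + (-8) + 12 = -12.
All lines sum to -12.

Yes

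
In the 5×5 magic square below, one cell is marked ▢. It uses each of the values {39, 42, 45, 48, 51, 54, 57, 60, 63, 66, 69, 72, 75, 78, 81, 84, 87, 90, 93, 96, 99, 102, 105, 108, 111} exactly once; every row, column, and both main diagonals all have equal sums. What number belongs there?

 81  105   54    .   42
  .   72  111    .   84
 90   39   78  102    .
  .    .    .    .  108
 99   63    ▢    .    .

87

The 25 entries sum to 1875, so each line sums to 1875/5 = 375.
From row 1, 375 − (81 + 105 + 54 + 42) gives (1,4) = 93.
The remaining cell in row 3 is (3,5) = 375 − 309 = 66.
The remaining cell in column 2 is (4,2) = 375 − 279 = 96.
Column 5 must total 375; the given cells sum to 300, so (5,5) = 75.
Using main diagonal: 81 + 72 + 78 + 75 + ? → (4,4) = 375 − 306 = 69.
The remaining cell in anti-diagonal is (2,4) = 375 − 315 = 60.
From row 2, 375 − (72 + 111 + 60 + 84) gives (2,1) = 48.
From column 1, 375 − (81 + 48 + 90 + 99) gives (4,1) = 57.
Column 4 needs 375; the known cells sum to 324, so (5,4) = 51.
Row 4: 57 + 96 + 69 + 108 + ? = 375, so (4,3) = 45.
From row 5, 375 − (99 + 63 + 51 + 75) gives (5,3) = 87.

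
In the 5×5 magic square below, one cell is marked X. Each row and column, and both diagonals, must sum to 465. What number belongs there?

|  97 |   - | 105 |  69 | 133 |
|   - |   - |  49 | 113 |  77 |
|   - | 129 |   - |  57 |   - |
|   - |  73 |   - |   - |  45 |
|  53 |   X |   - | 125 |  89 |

From row 1, 465 − (97 + 105 + 69 + 133) gives (1,2) = 61.
Column 4: 69 + 113 + 57 + 125 + ? = 465, so (4,4) = 101.
From column 5, 465 − (133 + 77 + 45 + 89) gives (3,5) = 121.
Using anti-diagonal: 133 + 113 + 73 + 53 + ? → (3,3) = 465 − 372 = 93.
Row 3 must total 465; the given cells sum to 400, so (3,1) = 65.
From main diagonal, 465 − (97 + 93 + 101 + 89) gives (2,2) = 85.
From row 2, 465 − (85 + 49 + 113 + 77) gives (2,1) = 141.
Column 1: 97 + 141 + 65 + 53 + ? = 465, so (4,1) = 109.
Column 2 must total 465; the given cells sum to 348, so (5,2) = 117.

117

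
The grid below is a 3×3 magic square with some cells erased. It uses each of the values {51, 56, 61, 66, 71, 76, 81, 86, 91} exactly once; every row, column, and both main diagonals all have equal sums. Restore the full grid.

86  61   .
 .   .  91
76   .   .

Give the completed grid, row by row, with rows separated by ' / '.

The 9 entries sum to 639, so each line sums to 639/3 = 213.
From row 1, 213 − (86 + 61) gives (1,3) = 66.
Column 1 needs 213; the known cells sum to 162, so (2,1) = 51.
The remaining cell in column 3 is (3,3) = 213 − 157 = 56.
The remaining cell in main diagonal is (2,2) = 213 − 142 = 71.
Using row 3: 76 + 56 + ? → (3,2) = 213 − 132 = 81.

86 61 66 / 51 71 91 / 76 81 56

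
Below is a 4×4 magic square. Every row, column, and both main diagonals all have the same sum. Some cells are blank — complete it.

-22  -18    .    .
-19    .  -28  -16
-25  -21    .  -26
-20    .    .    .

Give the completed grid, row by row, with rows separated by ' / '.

-22 -18 -29 -17 / -19 -23 -28 -16 / -25 -21 -14 -26 / -20 -24 -15 -27

Column 1 is already complete: -22 + -19 + -25 + -20 = -86, so that is the magic constant.
The remaining cell in row 2 is (2,2) = -86 − (-63) = -23.
Row 3 needs -86; the known cells sum to -72, so (3,3) = -14.
From column 2, -86 − (-18 + (-23) + (-21)) gives (4,2) = -24.
Main diagonal needs -86; the known cells sum to -59, so (4,4) = -27.
The remaining cell in anti-diagonal is (1,4) = -86 − (-69) = -17.
From row 1, -86 − (-22 + (-18) + (-17)) gives (1,3) = -29.
From row 4, -86 − (-20 + (-24) + (-27)) gives (4,3) = -15.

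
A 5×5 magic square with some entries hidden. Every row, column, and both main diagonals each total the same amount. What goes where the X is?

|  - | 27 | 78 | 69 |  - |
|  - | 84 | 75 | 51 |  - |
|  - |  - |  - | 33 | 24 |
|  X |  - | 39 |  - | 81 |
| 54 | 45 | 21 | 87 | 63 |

72

Row 5 is complete and sums to 270; that is the magic constant.
Using column 3: 78 + 75 + 39 + 21 + ? → (3,3) = 270 − 213 = 57.
Column 4 needs 270; the known cells sum to 240, so (4,4) = 30.
Main diagonal: 84 + 57 + 30 + 63 + ? = 270, so (1,1) = 36.
Using row 1: 36 + 27 + 78 + 69 + ? → (1,5) = 270 − 210 = 60.
Using column 5: 60 + 24 + 81 + 63 + ? → (2,5) = 270 − 228 = 42.
Anti-diagonal must total 270; the given cells sum to 222, so (4,2) = 48.
Row 2 needs 270; the known cells sum to 252, so (2,1) = 18.
Using row 4: 48 + 39 + 30 + 81 + ? → (4,1) = 270 − 198 = 72.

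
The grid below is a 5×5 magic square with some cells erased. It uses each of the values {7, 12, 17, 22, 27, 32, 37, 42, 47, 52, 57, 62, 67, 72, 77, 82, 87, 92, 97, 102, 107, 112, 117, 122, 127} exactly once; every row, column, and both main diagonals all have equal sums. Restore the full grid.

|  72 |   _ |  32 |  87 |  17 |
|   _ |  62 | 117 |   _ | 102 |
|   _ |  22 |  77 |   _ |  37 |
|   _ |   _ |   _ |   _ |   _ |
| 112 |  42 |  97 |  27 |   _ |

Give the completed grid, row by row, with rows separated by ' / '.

72 127 32 87 17 / 7 62 117 47 102 / 92 22 77 107 37 / 52 82 12 67 122 / 112 42 97 27 57

The 25 entries sum to 1675, so each line sums to 1675/5 = 335.
Row 1: 72 + 32 + 87 + 17 + ? = 335, so (1,2) = 127.
From row 5, 335 − (112 + 42 + 97 + 27) gives (5,5) = 57.
The remaining cell in column 2 is (4,2) = 335 − 253 = 82.
Column 3 must total 335; the given cells sum to 323, so (4,3) = 12.
The remaining cell in column 5 is (4,5) = 335 − 213 = 122.
Using main diagonal: 72 + 62 + 77 + 57 + ? → (4,4) = 335 − 268 = 67.
Anti-diagonal needs 335; the known cells sum to 288, so (2,4) = 47.
Row 2 must total 335; the given cells sum to 328, so (2,1) = 7.
The remaining cell in row 4 is (4,1) = 335 − 283 = 52.
Column 1: 72 + 7 + 52 + 112 + ? = 335, so (3,1) = 92.
From column 4, 335 − (87 + 47 + 67 + 27) gives (3,4) = 107.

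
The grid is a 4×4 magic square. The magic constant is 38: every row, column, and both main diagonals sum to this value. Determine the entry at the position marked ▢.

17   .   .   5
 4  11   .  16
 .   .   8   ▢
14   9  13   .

15

Row 2 must total 38; the given cells sum to 31, so (2,3) = 7.
Using row 4: 14 + 9 + 13 + ? → (4,4) = 38 − 36 = 2.
The remaining cell in column 1 is (3,1) = 38 − 35 = 3.
The remaining cell in column 3 is (1,3) = 38 − 28 = 10.
Column 4: 5 + 16 + 2 + ? = 38, so (3,4) = 15.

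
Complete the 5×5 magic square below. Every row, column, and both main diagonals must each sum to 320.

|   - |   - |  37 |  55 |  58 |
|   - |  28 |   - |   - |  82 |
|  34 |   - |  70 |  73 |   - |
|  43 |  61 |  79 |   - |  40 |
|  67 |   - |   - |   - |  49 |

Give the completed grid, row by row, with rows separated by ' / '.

The remaining cell in row 4 is (4,4) = 320 − 223 = 97.
From column 5, 320 − (58 + 82 + 40 + 49) gives (3,5) = 91.
Using main diagonal: 28 + 70 + 97 + 49 + ? → (1,1) = 320 − 244 = 76.
From anti-diagonal, 320 − (58 + 70 + 61 + 67) gives (2,4) = 64.
Row 1 needs 320; the known cells sum to 226, so (1,2) = 94.
From row 3, 320 − (34 + 70 + 73 + 91) gives (3,2) = 52.
Column 1 must total 320; the given cells sum to 220, so (2,1) = 100.
Column 2 needs 320; the known cells sum to 235, so (5,2) = 85.
Using column 4: 55 + 64 + 73 + 97 + ? → (5,4) = 320 − 289 = 31.
From row 2, 320 − (100 + 28 + 64 + 82) gives (2,3) = 46.
Using row 5: 67 + 85 + 31 + 49 + ? → (5,3) = 320 − 232 = 88.

76 94 37 55 58 / 100 28 46 64 82 / 34 52 70 73 91 / 43 61 79 97 40 / 67 85 88 31 49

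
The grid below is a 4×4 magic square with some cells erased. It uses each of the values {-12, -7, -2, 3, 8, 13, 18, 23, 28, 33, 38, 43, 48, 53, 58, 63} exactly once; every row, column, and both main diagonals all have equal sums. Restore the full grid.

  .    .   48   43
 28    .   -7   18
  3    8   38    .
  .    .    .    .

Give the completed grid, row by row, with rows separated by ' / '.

13 -2 48 43 / 28 63 -7 18 / 3 8 38 53 / 58 33 23 -12

The 16 entries sum to 408, so each line sums to 408/4 = 102.
Row 2 must total 102; the given cells sum to 39, so (2,2) = 63.
Row 3: 3 + 8 + 38 + ? = 102, so (3,4) = 53.
Column 3 must total 102; the given cells sum to 79, so (4,3) = 23.
The remaining cell in column 4 is (4,4) = 102 − 114 = -12.
Main diagonal: 63 + 38 + (-12) + ? = 102, so (1,1) = 13.
Using anti-diagonal: 43 + (-7) + 8 + ? → (4,1) = 102 − 44 = 58.
The remaining cell in row 1 is (1,2) = 102 − 104 = -2.
Row 4: 58 + 23 + (-12) + ? = 102, so (4,2) = 33.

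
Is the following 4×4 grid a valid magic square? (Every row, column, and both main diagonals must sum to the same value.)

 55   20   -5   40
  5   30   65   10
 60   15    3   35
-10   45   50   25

No — column 3 sums to 113 but row 4 sums to 110.

Row 1: 55 + 20 + (-5) + 40 = 110.
Row 2: 5 + 30 + 65 + 10 = 110.
Row 3: 60 + 15 + 3 + 35 = 113.
Row 4: -10 + 45 + 50 + 25 = 110.
Column 1: 55 + 5 + 60 + (-10) = 110.
Column 2: 20 + 30 + 15 + 45 = 110.
Column 3: -5 + 65 + 3 + 50 = 113.
Column 4: 40 + 10 + 35 + 25 = 110.
Main diagonal: 55 + 30 + 3 + 25 = 113.
Anti-diagonal: 40 + 65 + 15 + (-10) = 110.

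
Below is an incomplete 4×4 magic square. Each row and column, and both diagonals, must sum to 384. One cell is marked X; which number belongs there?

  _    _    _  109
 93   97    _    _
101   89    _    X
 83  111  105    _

99

The remaining cell in row 4 is (4,4) = 384 − 299 = 85.
From column 1, 384 − (93 + 101 + 83) gives (1,1) = 107.
From column 2, 384 − (97 + 89 + 111) gives (1,2) = 87.
Main diagonal needs 384; the known cells sum to 289, so (3,3) = 95.
Using anti-diagonal: 109 + 89 + 83 + ? → (2,3) = 384 − 281 = 103.
The remaining cell in row 1 is (1,3) = 384 − 303 = 81.
The remaining cell in row 2 is (2,4) = 384 − 293 = 91.
Using row 3: 101 + 89 + 95 + ? → (3,4) = 384 − 285 = 99.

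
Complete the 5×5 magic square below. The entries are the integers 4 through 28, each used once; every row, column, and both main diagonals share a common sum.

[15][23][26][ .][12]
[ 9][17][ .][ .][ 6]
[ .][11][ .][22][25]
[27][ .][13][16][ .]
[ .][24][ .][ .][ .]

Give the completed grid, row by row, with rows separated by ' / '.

15 23 26 4 12 / 9 17 20 28 6 / 8 11 14 22 25 / 27 5 13 16 19 / 21 24 7 10 18

The entries are 4 through 28, which sum to 400, so each line sums to 400/5 = 80.
Row 1: 15 + 23 + 26 + 12 + ? = 80, so (1,4) = 4.
The remaining cell in column 2 is (4,2) = 80 − 75 = 5.
The remaining cell in row 4 is (4,5) = 80 − 61 = 19.
Using column 5: 12 + 6 + 25 + 19 + ? → (5,5) = 80 − 62 = 18.
Main diagonal must total 80; the given cells sum to 66, so (3,3) = 14.
Row 3: 11 + 14 + 22 + 25 + ? = 80, so (3,1) = 8.
Column 1 must total 80; the given cells sum to 59, so (5,1) = 21.
The remaining cell in anti-diagonal is (2,4) = 80 − 52 = 28.
Row 2: 9 + 17 + 28 + 6 + ? = 80, so (2,3) = 20.
Column 3 needs 80; the known cells sum to 73, so (5,3) = 7.
The remaining cell in column 4 is (5,4) = 80 − 70 = 10.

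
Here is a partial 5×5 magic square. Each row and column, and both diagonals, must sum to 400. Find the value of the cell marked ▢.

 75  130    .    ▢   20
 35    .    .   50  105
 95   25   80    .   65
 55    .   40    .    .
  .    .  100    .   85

115

Row 3 needs 400; the known cells sum to 265, so (3,4) = 135.
Using column 1: 75 + 35 + 95 + 55 + ? → (5,1) = 400 − 260 = 140.
Column 5 needs 400; the known cells sum to 275, so (4,5) = 125.
From anti-diagonal, 400 − (20 + 50 + 80 + 140) gives (4,2) = 110.
Row 4 must total 400; the given cells sum to 330, so (4,4) = 70.
Main diagonal needs 400; the known cells sum to 310, so (2,2) = 90.
Row 2 needs 400; the known cells sum to 280, so (2,3) = 120.
Column 2 must total 400; the given cells sum to 355, so (5,2) = 45.
Column 3: 120 + 80 + 40 + 100 + ? = 400, so (1,3) = 60.
Row 1 must total 400; the given cells sum to 285, so (1,4) = 115.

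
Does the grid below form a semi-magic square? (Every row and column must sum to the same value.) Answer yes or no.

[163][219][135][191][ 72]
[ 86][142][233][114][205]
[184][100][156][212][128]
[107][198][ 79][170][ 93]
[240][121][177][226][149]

Row 1: 163 + 219 + 135 + 191 + 72 = 780.
Row 2: 86 + 142 + 233 + 114 + 205 = 780.
Row 3: 184 + 100 + 156 + 212 + 128 = 780.
Row 4: 107 + 198 + 79 + 170 + 93 = 647.
Row 5: 240 + 121 + 177 + 226 + 149 = 913.
Column 1: 163 + 86 + 184 + 107 + 240 = 780.
Column 2: 219 + 142 + 100 + 198 + 121 = 780.
Column 3: 135 + 233 + 156 + 79 + 177 = 780.
Column 4: 191 + 114 + 212 + 170 + 226 = 913.
Column 5: 72 + 205 + 128 + 93 + 149 = 647.

No — row 5 sums to 913 but column 5 sums to 647.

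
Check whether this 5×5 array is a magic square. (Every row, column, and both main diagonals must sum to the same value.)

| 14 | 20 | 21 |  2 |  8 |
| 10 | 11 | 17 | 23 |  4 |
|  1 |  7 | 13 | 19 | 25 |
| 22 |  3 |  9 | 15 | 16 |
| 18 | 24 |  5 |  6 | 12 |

Row 1: 14 + 20 + 21 + 2 + 8 = 65.
Row 2: 10 + 11 + 17 + 23 + 4 = 65.
Row 3: 1 + 7 + 13 + 19 + 25 = 65.
Row 4: 22 + 3 + 9 + 15 + 16 = 65.
Row 5: 18 + 24 + 5 + 6 + 12 = 65.
Column 1: 14 + 10 + 1 + 22 + 18 = 65.
Column 2: 20 + 11 + 7 + 3 + 24 = 65.
Column 3: 21 + 17 + 13 + 9 + 5 = 65.
Column 4: 2 + 23 + 19 + 15 + 6 = 65.
Column 5: 8 + 4 + 25 + 16 + 12 = 65.
Main diagonal: 14 + 11 + 13 + 15 + 12 = 65.
Anti-diagonal: 8 + 23 + 13 + 3 + 18 = 65.
All lines sum to 65.

Yes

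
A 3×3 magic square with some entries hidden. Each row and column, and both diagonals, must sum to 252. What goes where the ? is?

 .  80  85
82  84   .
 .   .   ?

Row 1 must total 252; the given cells sum to 165, so (1,1) = 87.
Using row 2: 82 + 84 + ? → (2,3) = 252 − 166 = 86.
Column 1 must total 252; the given cells sum to 169, so (3,1) = 83.
The remaining cell in column 2 is (3,2) = 252 − 164 = 88.
Column 3: 85 + 86 + ? = 252, so (3,3) = 81.

81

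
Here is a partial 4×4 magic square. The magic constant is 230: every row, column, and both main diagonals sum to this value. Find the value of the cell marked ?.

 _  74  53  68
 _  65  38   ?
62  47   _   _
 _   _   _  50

Row 1 must total 230; the given cells sum to 195, so (1,1) = 35.
From column 2, 230 − (74 + 65 + 47) gives (4,2) = 44.
Main diagonal: 35 + 65 + 50 + ? = 230, so (3,3) = 80.
The remaining cell in anti-diagonal is (4,1) = 230 − 153 = 77.
Row 3 must total 230; the given cells sum to 189, so (3,4) = 41.
Row 4 needs 230; the known cells sum to 171, so (4,3) = 59.
Using column 1: 35 + 62 + 77 + ? → (2,1) = 230 − 174 = 56.
The remaining cell in column 4 is (2,4) = 230 − 159 = 71.

71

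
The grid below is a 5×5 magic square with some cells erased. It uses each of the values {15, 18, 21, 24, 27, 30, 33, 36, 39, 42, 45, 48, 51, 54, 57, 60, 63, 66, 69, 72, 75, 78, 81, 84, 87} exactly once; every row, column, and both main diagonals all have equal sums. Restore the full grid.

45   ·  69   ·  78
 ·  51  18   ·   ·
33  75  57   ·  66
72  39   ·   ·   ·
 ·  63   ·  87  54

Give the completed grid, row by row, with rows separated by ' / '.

45 27 69 36 78 / 84 51 18 60 42 / 33 75 57 24 66 / 72 39 81 48 15 / 21 63 30 87 54

The 25 entries sum to 1275, so each line sums to 1275/5 = 255.
Row 3 needs 255; the known cells sum to 231, so (3,4) = 24.
Column 2: 51 + 75 + 39 + 63 + ? = 255, so (1,2) = 27.
Main diagonal: 45 + 51 + 57 + 54 + ? = 255, so (4,4) = 48.
Row 1 needs 255; the known cells sum to 219, so (1,4) = 36.
The remaining cell in column 4 is (2,4) = 255 − 195 = 60.
Anti-diagonal: 78 + 60 + 57 + 39 + ? = 255, so (5,1) = 21.
The remaining cell in row 5 is (5,3) = 255 − 225 = 30.
Column 1 must total 255; the given cells sum to 171, so (2,1) = 84.
Column 3: 69 + 18 + 57 + 30 + ? = 255, so (4,3) = 81.
The remaining cell in row 2 is (2,5) = 255 − 213 = 42.
Using row 4: 72 + 39 + 81 + 48 + ? → (4,5) = 255 − 240 = 15.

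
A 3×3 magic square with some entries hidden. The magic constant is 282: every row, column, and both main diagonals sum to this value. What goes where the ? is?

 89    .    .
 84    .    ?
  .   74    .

Column 1 must total 282; the given cells sum to 173, so (3,1) = 109.
Row 3 needs 282; the known cells sum to 183, so (3,3) = 99.
Main diagonal must total 282; the given cells sum to 188, so (2,2) = 94.
Anti-diagonal must total 282; the given cells sum to 203, so (1,3) = 79.
Row 1 must total 282; the given cells sum to 168, so (1,2) = 114.
The remaining cell in row 2 is (2,3) = 282 − 178 = 104.

104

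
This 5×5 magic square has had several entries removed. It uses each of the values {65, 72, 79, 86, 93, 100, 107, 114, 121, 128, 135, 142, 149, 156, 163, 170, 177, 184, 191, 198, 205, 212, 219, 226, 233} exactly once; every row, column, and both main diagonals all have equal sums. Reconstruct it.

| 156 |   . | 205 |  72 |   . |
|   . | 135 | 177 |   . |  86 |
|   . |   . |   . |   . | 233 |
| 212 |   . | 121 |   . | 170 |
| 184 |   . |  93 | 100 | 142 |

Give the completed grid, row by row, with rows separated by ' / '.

The 25 entries sum to 3725, so each line sums to 3725/5 = 745.
Row 5 must total 745; the given cells sum to 519, so (5,2) = 226.
Using column 3: 205 + 177 + 121 + 93 + ? → (3,3) = 745 − 596 = 149.
Column 5 must total 745; the given cells sum to 631, so (1,5) = 114.
Using main diagonal: 156 + 135 + 149 + 142 + ? → (4,4) = 745 − 582 = 163.
From row 1, 745 − (156 + 205 + 72 + 114) gives (1,2) = 198.
Row 4: 212 + 121 + 163 + 170 + ? = 745, so (4,2) = 79.
From column 2, 745 − (198 + 135 + 79 + 226) gives (3,2) = 107.
Anti-diagonal must total 745; the given cells sum to 526, so (2,4) = 219.
Row 2: 135 + 177 + 219 + 86 + ? = 745, so (2,1) = 128.
Column 1 must total 745; the given cells sum to 680, so (3,1) = 65.
Column 4 needs 745; the known cells sum to 554, so (3,4) = 191.

156 198 205 72 114 / 128 135 177 219 86 / 65 107 149 191 233 / 212 79 121 163 170 / 184 226 93 100 142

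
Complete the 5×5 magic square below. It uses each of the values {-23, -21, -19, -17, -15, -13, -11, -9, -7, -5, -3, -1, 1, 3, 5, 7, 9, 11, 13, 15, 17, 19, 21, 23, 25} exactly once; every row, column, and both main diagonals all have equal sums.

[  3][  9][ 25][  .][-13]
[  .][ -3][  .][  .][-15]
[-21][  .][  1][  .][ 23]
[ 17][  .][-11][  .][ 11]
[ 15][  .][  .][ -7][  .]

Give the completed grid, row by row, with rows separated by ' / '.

3 9 25 -19 -13 / -9 -3 13 19 -15 / -21 -5 1 7 23 / 17 -17 -11 5 11 / 15 21 -23 -7 -1

The 25 entries sum to 25, so each line sums to 25/5 = 5.
From row 1, 5 − (3 + 9 + 25 + (-13)) gives (1,4) = -19.
The remaining cell in column 1 is (2,1) = 5 − 14 = -9.
From column 5, 5 − (-13 + (-15) + 23 + 11) gives (5,5) = -1.
The remaining cell in main diagonal is (4,4) = 5 − 0 = 5.
Row 4 needs 5; the known cells sum to 22, so (4,2) = -17.
Anti-diagonal must total 5; the given cells sum to -14, so (2,4) = 19.
Row 2 needs 5; the known cells sum to -8, so (2,3) = 13.
Column 3 must total 5; the given cells sum to 28, so (5,3) = -23.
Using column 4: -19 + 19 + 5 + (-7) + ? → (3,4) = 5 − (-2) = 7.
Using row 3: -21 + 1 + 7 + 23 + ? → (3,2) = 5 − 10 = -5.
Row 5: 15 + (-23) + (-7) + (-1) + ? = 5, so (5,2) = 21.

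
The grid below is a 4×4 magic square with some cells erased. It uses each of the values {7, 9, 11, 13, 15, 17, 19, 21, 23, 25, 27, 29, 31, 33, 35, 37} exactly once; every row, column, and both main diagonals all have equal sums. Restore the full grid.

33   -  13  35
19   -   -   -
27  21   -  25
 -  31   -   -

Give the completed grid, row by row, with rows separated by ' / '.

33 7 13 35 / 19 29 23 17 / 27 21 15 25 / 9 31 37 11

The 16 entries sum to 352, so each line sums to 352/4 = 88.
Row 1 must total 88; the given cells sum to 81, so (1,2) = 7.
Row 3 needs 88; the known cells sum to 73, so (3,3) = 15.
Column 1 must total 88; the given cells sum to 79, so (4,1) = 9.
Using column 2: 7 + 21 + 31 + ? → (2,2) = 88 − 59 = 29.
Using main diagonal: 33 + 29 + 15 + ? → (4,4) = 88 − 77 = 11.
Anti-diagonal must total 88; the given cells sum to 65, so (2,3) = 23.
Using row 2: 19 + 29 + 23 + ? → (2,4) = 88 − 71 = 17.
Using row 4: 9 + 31 + 11 + ? → (4,3) = 88 − 51 = 37.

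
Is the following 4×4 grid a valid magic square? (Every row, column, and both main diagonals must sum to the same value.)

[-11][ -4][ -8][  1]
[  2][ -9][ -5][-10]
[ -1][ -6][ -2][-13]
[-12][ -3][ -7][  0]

Yes

Row 1: -11 + (-4) + (-8) + 1 = -22.
Row 2: 2 + (-9) + (-5) + (-10) = -22.
Row 3: -1 + (-6) + (-2) + (-13) = -22.
Row 4: -12 + (-3) + (-7) + 0 = -22.
Column 1: -11 + 2 + (-1) + (-12) = -22.
Column 2: -4 + (-9) + (-6) + (-3) = -22.
Column 3: -8 + (-5) + (-2) + (-7) = -22.
Column 4: 1 + (-10) + (-13) + 0 = -22.
Main diagonal: -11 + (-9) + (-2) + 0 = -22.
Anti-diagonal: 1 + (-5) + (-6) + (-12) = -22.
All lines sum to -22.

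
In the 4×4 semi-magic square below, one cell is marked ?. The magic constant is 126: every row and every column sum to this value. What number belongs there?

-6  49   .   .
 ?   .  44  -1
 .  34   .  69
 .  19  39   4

59

From row 4, 126 − (19 + 39 + 4) gives (4,1) = 64.
Column 2: 49 + 34 + 19 + ? = 126, so (2,2) = 24.
The remaining cell in column 4 is (1,4) = 126 − 72 = 54.
From row 1, 126 − (-6 + 49 + 54) gives (1,3) = 29.
Row 2 must total 126; the given cells sum to 67, so (2,1) = 59.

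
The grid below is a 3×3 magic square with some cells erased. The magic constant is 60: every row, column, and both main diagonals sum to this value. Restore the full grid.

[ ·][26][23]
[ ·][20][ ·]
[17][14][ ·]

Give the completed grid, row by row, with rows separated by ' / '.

11 26 23 / 32 20 8 / 17 14 29

Using row 1: 26 + 23 + ? → (1,1) = 60 − 49 = 11.
Row 3 must total 60; the given cells sum to 31, so (3,3) = 29.
Column 1: 11 + 17 + ? = 60, so (2,1) = 32.
Column 3: 23 + 29 + ? = 60, so (2,3) = 8.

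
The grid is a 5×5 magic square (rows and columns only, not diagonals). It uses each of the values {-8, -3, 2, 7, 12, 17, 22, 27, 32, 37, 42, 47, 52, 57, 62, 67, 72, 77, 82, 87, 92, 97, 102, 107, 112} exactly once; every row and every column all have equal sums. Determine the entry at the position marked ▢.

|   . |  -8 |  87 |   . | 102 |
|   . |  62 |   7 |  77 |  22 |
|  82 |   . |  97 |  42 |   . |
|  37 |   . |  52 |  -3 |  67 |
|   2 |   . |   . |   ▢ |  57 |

112

The 25 entries sum to 1300, so each line sums to 1300/5 = 260.
Row 2 must total 260; the given cells sum to 168, so (2,1) = 92.
Row 4 must total 260; the given cells sum to 153, so (4,2) = 107.
Column 1 needs 260; the known cells sum to 213, so (1,1) = 47.
From column 3, 260 − (87 + 7 + 97 + 52) gives (5,3) = 17.
Using column 5: 102 + 22 + 67 + 57 + ? → (3,5) = 260 − 248 = 12.
Row 1 must total 260; the given cells sum to 228, so (1,4) = 32.
From row 3, 260 − (82 + 97 + 42 + 12) gives (3,2) = 27.
The remaining cell in column 2 is (5,2) = 260 − 188 = 72.
From column 4, 260 − (32 + 77 + 42 + (-3)) gives (5,4) = 112.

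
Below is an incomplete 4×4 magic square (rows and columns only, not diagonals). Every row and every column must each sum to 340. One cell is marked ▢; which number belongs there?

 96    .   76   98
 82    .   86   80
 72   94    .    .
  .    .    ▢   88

Row 1 must total 340; the given cells sum to 270, so (1,2) = 70.
Row 2 needs 340; the known cells sum to 248, so (2,2) = 92.
Using column 1: 96 + 82 + 72 + ? → (4,1) = 340 − 250 = 90.
Column 2: 70 + 92 + 94 + ? = 340, so (4,2) = 84.
Column 4 needs 340; the known cells sum to 266, so (3,4) = 74.
Using row 3: 72 + 94 + 74 + ? → (3,3) = 340 − 240 = 100.
From row 4, 340 − (90 + 84 + 88) gives (4,3) = 78.

78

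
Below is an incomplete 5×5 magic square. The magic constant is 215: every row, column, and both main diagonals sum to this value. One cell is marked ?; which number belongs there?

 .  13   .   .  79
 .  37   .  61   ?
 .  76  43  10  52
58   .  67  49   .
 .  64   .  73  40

28

Row 3 must total 215; the given cells sum to 181, so (3,1) = 34.
The remaining cell in column 2 is (4,2) = 215 − 190 = 25.
The remaining cell in column 4 is (1,4) = 215 − 193 = 22.
The remaining cell in main diagonal is (1,1) = 215 − 169 = 46.
Using anti-diagonal: 79 + 61 + 43 + 25 + ? → (5,1) = 215 − 208 = 7.
Row 1 must total 215; the given cells sum to 160, so (1,3) = 55.
From row 4, 215 − (58 + 25 + 67 + 49) gives (4,5) = 16.
The remaining cell in row 5 is (5,3) = 215 − 184 = 31.
Using column 1: 46 + 34 + 58 + 7 + ? → (2,1) = 215 − 145 = 70.
The remaining cell in column 3 is (2,3) = 215 − 196 = 19.
Using column 5: 79 + 52 + 16 + 40 + ? → (2,5) = 215 − 187 = 28.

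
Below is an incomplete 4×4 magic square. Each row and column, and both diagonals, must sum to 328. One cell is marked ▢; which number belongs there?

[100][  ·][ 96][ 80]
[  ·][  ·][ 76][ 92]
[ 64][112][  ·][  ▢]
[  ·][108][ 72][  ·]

From row 1, 328 − (100 + 96 + 80) gives (1,2) = 52.
Using column 2: 52 + 112 + 108 + ? → (2,2) = 328 − 272 = 56.
Column 3 must total 328; the given cells sum to 244, so (3,3) = 84.
Main diagonal needs 328; the known cells sum to 240, so (4,4) = 88.
Using anti-diagonal: 80 + 76 + 112 + ? → (4,1) = 328 − 268 = 60.
Row 2 needs 328; the known cells sum to 224, so (2,1) = 104.
Row 3 needs 328; the known cells sum to 260, so (3,4) = 68.

68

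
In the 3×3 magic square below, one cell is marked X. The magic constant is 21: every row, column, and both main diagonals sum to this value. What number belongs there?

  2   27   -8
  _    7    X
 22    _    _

17

Column 1 must total 21; the given cells sum to 24, so (2,1) = -3.
Using column 2: 27 + 7 + ? → (3,2) = 21 − 34 = -13.
Main diagonal needs 21; the known cells sum to 9, so (3,3) = 12.
From row 2, 21 − (-3 + 7) gives (2,3) = 17.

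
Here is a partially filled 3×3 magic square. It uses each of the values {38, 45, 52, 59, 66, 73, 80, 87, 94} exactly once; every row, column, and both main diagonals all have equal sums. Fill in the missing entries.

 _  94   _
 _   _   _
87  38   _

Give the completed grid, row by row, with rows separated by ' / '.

The 9 entries sum to 594, so each line sums to 594/3 = 198.
Row 3 needs 198; the known cells sum to 125, so (3,3) = 73.
Using column 2: 94 + 38 + ? → (2,2) = 198 − 132 = 66.
Using main diagonal: 66 + 73 + ? → (1,1) = 198 − 139 = 59.
Using anti-diagonal: 66 + 87 + ? → (1,3) = 198 − 153 = 45.
Column 1 must total 198; the given cells sum to 146, so (2,1) = 52.
Column 3: 45 + 73 + ? = 198, so (2,3) = 80.

59 94 45 / 52 66 80 / 87 38 73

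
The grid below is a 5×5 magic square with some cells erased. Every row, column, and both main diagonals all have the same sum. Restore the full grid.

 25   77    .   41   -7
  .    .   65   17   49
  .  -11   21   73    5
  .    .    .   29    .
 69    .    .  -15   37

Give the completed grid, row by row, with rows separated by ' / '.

25 77 9 41 -7 / -19 33 65 17 49 / 57 -11 21 73 5 / 13 45 -3 29 61 / 69 1 53 -15 37

Column 4 is already complete: 41 + 17 + 73 + 29 + -15 = 145, so that is the magic constant.
Row 1 needs 145; the known cells sum to 136, so (1,3) = 9.
Using row 3: -11 + 21 + 73 + 5 + ? → (3,1) = 145 − 88 = 57.
From column 5, 145 − (-7 + 49 + 5 + 37) gives (4,5) = 61.
Using main diagonal: 25 + 21 + 29 + 37 + ? → (2,2) = 145 − 112 = 33.
Using anti-diagonal: -7 + 17 + 21 + 69 + ? → (4,2) = 145 − 100 = 45.
Row 2 needs 145; the known cells sum to 164, so (2,1) = -19.
Column 1 needs 145; the known cells sum to 132, so (4,1) = 13.
Column 2: 77 + 33 + (-11) + 45 + ? = 145, so (5,2) = 1.
Row 4: 13 + 45 + 29 + 61 + ? = 145, so (4,3) = -3.
Using row 5: 69 + 1 + (-15) + 37 + ? → (5,3) = 145 − 92 = 53.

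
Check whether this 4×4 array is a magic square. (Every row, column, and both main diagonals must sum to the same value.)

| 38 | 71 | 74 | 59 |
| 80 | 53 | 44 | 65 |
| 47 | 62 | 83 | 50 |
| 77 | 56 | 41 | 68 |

Yes

Row 1: 38 + 71 + 74 + 59 = 242.
Row 2: 80 + 53 + 44 + 65 = 242.
Row 3: 47 + 62 + 83 + 50 = 242.
Row 4: 77 + 56 + 41 + 68 = 242.
Column 1: 38 + 80 + 47 + 77 = 242.
Column 2: 71 + 53 + 62 + 56 = 242.
Column 3: 74 + 44 + 83 + 41 = 242.
Column 4: 59 + 65 + 50 + 68 = 242.
Main diagonal: 38 + 53 + 83 + 68 = 242.
Anti-diagonal: 59 + 44 + 62 + 77 = 242.
All lines sum to 242.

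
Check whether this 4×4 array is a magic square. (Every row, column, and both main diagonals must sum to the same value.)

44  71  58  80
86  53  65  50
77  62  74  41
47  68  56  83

No — row 1 sums to 253 but row 2 sums to 254.

Row 1: 44 + 71 + 58 + 80 = 253.
Row 2: 86 + 53 + 65 + 50 = 254.
Row 3: 77 + 62 + 74 + 41 = 254.
Row 4: 47 + 68 + 56 + 83 = 254.
Column 1: 44 + 86 + 77 + 47 = 254.
Column 2: 71 + 53 + 62 + 68 = 254.
Column 3: 58 + 65 + 74 + 56 = 253.
Column 4: 80 + 50 + 41 + 83 = 254.
Main diagonal: 44 + 53 + 74 + 83 = 254.
Anti-diagonal: 80 + 65 + 62 + 47 = 254.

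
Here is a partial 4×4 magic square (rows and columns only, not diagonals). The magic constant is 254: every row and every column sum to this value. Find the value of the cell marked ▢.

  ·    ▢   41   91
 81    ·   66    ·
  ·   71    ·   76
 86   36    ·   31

Row 4 needs 254; the known cells sum to 153, so (4,3) = 101.
Column 3 must total 254; the given cells sum to 208, so (3,3) = 46.
Column 4 needs 254; the known cells sum to 198, so (2,4) = 56.
Row 2 needs 254; the known cells sum to 203, so (2,2) = 51.
Using row 3: 71 + 46 + 76 + ? → (3,1) = 254 − 193 = 61.
Column 1 needs 254; the known cells sum to 228, so (1,1) = 26.
The remaining cell in column 2 is (1,2) = 254 − 158 = 96.

96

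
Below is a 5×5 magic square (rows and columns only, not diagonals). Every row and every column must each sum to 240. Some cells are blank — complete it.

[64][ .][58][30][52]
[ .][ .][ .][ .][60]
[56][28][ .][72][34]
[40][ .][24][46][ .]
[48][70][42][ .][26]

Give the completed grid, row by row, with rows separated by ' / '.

64 36 58 30 52 / 32 44 66 38 60 / 56 28 50 72 34 / 40 62 24 46 68 / 48 70 42 54 26

The remaining cell in row 1 is (1,2) = 240 − 204 = 36.
Row 3 must total 240; the given cells sum to 190, so (3,3) = 50.
Row 5 must total 240; the given cells sum to 186, so (5,4) = 54.
From column 1, 240 − (64 + 56 + 40 + 48) gives (2,1) = 32.
Column 3 needs 240; the known cells sum to 174, so (2,3) = 66.
Column 4 must total 240; the given cells sum to 202, so (2,4) = 38.
Column 5 must total 240; the given cells sum to 172, so (4,5) = 68.
Row 2 needs 240; the known cells sum to 196, so (2,2) = 44.
Row 4 needs 240; the known cells sum to 178, so (4,2) = 62.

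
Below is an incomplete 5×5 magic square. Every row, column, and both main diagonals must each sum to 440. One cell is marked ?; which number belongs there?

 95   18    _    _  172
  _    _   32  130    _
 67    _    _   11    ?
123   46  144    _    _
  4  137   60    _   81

109

From row 5, 440 − (4 + 137 + 60 + 81) gives (5,4) = 158.
Using column 1: 95 + 67 + 123 + 4 + ? → (2,1) = 440 − 289 = 151.
Anti-diagonal: 172 + 130 + 46 + 4 + ? = 440, so (3,3) = 88.
Column 3 needs 440; the known cells sum to 324, so (1,3) = 116.
Row 1 must total 440; the given cells sum to 401, so (1,4) = 39.
Column 4: 39 + 130 + 11 + 158 + ? = 440, so (4,4) = 102.
Using main diagonal: 95 + 88 + 102 + 81 + ? → (2,2) = 440 − 366 = 74.
From row 2, 440 − (151 + 74 + 32 + 130) gives (2,5) = 53.
The remaining cell in row 4 is (4,5) = 440 − 415 = 25.
The remaining cell in column 2 is (3,2) = 440 − 275 = 165.
Column 5 needs 440; the known cells sum to 331, so (3,5) = 109.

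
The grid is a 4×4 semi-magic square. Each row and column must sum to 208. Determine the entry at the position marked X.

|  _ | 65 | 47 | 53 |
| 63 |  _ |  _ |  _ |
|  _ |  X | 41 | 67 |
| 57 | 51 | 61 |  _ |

55

Row 1 needs 208; the known cells sum to 165, so (1,1) = 43.
From row 4, 208 − (57 + 51 + 61) gives (4,4) = 39.
Column 1 must total 208; the given cells sum to 163, so (3,1) = 45.
The remaining cell in column 3 is (2,3) = 208 − 149 = 59.
Using column 4: 53 + 67 + 39 + ? → (2,4) = 208 − 159 = 49.
Row 2 must total 208; the given cells sum to 171, so (2,2) = 37.
Row 3 needs 208; the known cells sum to 153, so (3,2) = 55.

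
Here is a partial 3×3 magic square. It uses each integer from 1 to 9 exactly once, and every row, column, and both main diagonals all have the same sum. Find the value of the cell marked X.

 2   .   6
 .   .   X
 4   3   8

The entries are 1 through 9, which sum to 45, so each line sums to 45/3 = 15.
Using row 1: 2 + 6 + ? → (1,2) = 15 − 8 = 7.
The remaining cell in column 1 is (2,1) = 15 − 6 = 9.
Using column 2: 7 + 3 + ? → (2,2) = 15 − 10 = 5.
From column 3, 15 − (6 + 8) gives (2,3) = 1.

1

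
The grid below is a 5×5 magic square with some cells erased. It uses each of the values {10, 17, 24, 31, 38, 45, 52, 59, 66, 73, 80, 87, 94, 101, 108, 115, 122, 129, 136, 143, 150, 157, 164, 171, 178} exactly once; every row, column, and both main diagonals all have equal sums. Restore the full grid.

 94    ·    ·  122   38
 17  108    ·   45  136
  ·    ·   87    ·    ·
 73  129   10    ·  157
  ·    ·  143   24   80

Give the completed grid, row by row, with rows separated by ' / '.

94 150 66 122 38 / 17 108 164 45 136 / 115 31 87 178 59 / 73 129 10 101 157 / 171 52 143 24 80

The 25 entries sum to 2350, so each line sums to 2350/5 = 470.
Row 2 must total 470; the given cells sum to 306, so (2,3) = 164.
Row 4: 73 + 129 + 10 + 157 + ? = 470, so (4,4) = 101.
Using column 3: 164 + 87 + 10 + 143 + ? → (1,3) = 470 − 404 = 66.
Using column 4: 122 + 45 + 101 + 24 + ? → (3,4) = 470 − 292 = 178.
Column 5 must total 470; the given cells sum to 411, so (3,5) = 59.
Anti-diagonal: 38 + 45 + 87 + 129 + ? = 470, so (5,1) = 171.
From row 1, 470 − (94 + 66 + 122 + 38) gives (1,2) = 150.
Row 5 needs 470; the known cells sum to 418, so (5,2) = 52.
Column 1 must total 470; the given cells sum to 355, so (3,1) = 115.
Column 2 needs 470; the known cells sum to 439, so (3,2) = 31.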